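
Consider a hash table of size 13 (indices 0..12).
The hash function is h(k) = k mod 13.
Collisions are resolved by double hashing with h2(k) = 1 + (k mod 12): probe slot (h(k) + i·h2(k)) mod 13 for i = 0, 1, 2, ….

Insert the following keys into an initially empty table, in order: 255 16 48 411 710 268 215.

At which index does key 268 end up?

0

255: h=8 => slot 8
16: h=3 => slot 3
48: h=9 => slot 9
411: h=8, h2=4, probe 8,12 => slot 12
710: h=8, h2=3, probe 8,11 => slot 11
268: h=8, h2=5, probe 8,0 => slot 0
215: h=7 => slot 7
Table: [268, -, -, 16, -, -, -, 215, 255, 48, -, 710, 411]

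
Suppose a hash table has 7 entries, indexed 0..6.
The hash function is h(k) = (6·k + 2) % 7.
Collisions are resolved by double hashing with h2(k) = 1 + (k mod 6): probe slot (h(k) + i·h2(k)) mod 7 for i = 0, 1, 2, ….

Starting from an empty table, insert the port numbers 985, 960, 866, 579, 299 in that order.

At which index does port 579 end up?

985 hashes to 4; slot 4 is free -> place at 4.
960 hashes to 1; slot 1 is free -> place at 1.
866 hashes to 4, h2=3; 4 taken -> place at 0.
579 hashes to 4, h2=4; 4,1 taken -> place at 5.
299 hashes to 4, h2=6; 4 taken -> place at 3.
Table: [866, 960, ∅, 299, 985, 579, ∅]

5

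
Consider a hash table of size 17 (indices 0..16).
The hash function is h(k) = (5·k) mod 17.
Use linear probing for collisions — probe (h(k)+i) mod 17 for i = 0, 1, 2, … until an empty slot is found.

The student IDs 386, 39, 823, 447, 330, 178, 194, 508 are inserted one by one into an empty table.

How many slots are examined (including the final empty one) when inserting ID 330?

2

386: h=9 → slot 9
39: h=8 → slot 8
823: h=1 → slot 1
447: h=8, probe 8,9,10 → slot 10
330: h=1, probe 1,2 → slot 2
178: h=6 → slot 6
194: h=1, probe 1,2,3 → slot 3
508: h=7 → slot 7
Table: [-, 823, 330, 194, -, -, 178, 508, 39, 386, 447, -, -, -, -, -, -]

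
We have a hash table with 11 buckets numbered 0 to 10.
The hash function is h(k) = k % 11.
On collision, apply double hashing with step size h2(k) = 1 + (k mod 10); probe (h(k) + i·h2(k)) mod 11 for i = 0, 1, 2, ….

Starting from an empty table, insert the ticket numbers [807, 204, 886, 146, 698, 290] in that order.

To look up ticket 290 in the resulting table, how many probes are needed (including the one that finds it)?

807 hashes to 4; slot 4 is free => place at 4.
204 hashes to 6; slot 6 is free => place at 6.
886 hashes to 6, h2=7; 6 taken => place at 2.
146 hashes to 3; slot 3 is free => place at 3.
698 hashes to 5; slot 5 is free => place at 5.
290 hashes to 4, h2=1; 4,5,6 taken => place at 7.
Table: [-, -, 886, 146, 807, 698, 204, 290, -, -, -]
Lookup 290: h=4, h2=1, probe 4,5,6,7 → found at 7.

4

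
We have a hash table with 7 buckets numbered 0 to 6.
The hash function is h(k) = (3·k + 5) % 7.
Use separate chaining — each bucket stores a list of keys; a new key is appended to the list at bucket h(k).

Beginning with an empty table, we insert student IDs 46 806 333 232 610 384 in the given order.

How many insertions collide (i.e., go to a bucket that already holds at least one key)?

3

Insert 46: h=3, bucket 3 empty → new chain.
Insert 806: h=1, bucket 1 empty → new chain.
Insert 333: h=3, bucket 3 nonempty → append to chain.
Insert 232: h=1, bucket 1 nonempty → append to chain.
Insert 610: h=1, bucket 1 nonempty → append to chain.
Insert 384: h=2, bucket 2 empty → new chain.
Final buckets:
0: —
1: 806 -> 232 -> 610
2: 384
3: 46 -> 333
4: —
5: —
6: —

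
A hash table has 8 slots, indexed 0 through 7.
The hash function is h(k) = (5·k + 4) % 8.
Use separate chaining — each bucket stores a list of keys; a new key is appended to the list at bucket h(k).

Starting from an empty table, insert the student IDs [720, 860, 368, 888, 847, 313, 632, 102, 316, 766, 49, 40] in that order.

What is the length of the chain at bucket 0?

Insert 720: h=4, bucket 4 empty -> new chain.
Insert 860: h=0, bucket 0 empty -> new chain.
Insert 368: h=4, bucket 4 nonempty -> append to chain.
Insert 888: h=4, bucket 4 nonempty -> append to chain.
Insert 847: h=7, bucket 7 empty -> new chain.
Insert 313: h=1, bucket 1 empty -> new chain.
Insert 632: h=4, bucket 4 nonempty -> append to chain.
Insert 102: h=2, bucket 2 empty -> new chain.
Insert 316: h=0, bucket 0 nonempty -> append to chain.
Insert 766: h=2, bucket 2 nonempty -> append to chain.
Insert 49: h=1, bucket 1 nonempty -> append to chain.
Insert 40: h=4, bucket 4 nonempty -> append to chain.
Final buckets:
0: 860 -> 316
1: 313 -> 49
2: 102 -> 766
3: -
4: 720 -> 368 -> 888 -> 632 -> 40
5: -
6: -
7: 847

2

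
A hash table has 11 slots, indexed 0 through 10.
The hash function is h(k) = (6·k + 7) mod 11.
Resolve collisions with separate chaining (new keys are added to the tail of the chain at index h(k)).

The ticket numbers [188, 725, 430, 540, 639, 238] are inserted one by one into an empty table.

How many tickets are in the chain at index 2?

4

188 -> bucket 2
725 -> bucket 1
430 -> bucket 2 (collision)
540 -> bucket 2 (collision)
639 -> bucket 2 (collision)
238 -> bucket 5
Final buckets:
0: ∅
1: 725
2: 188 -> 430 -> 540 -> 639
3: ∅
4: ∅
5: 238
6: ∅
7: ∅
8: ∅
9: ∅
10: ∅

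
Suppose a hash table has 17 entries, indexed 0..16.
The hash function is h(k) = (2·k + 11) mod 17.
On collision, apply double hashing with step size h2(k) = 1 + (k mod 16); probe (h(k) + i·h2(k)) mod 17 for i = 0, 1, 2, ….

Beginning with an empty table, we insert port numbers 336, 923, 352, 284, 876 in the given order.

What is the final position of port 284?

14

336 hashes to 3; slot 3 is free -> place at 3.
923 hashes to 4; slot 4 is free -> place at 4.
352 hashes to 1; slot 1 is free -> place at 1.
284 hashes to 1, h2=13; 1 taken -> place at 14.
876 hashes to 12; slot 12 is free -> place at 12.
Table: [—, 352, —, 336, 923, —, —, —, —, —, —, —, 876, —, 284, —, —]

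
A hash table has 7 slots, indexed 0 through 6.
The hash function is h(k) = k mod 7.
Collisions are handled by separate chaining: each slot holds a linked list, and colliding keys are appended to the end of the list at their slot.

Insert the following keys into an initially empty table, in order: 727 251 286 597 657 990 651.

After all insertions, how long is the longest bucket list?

727 → bucket 6
251 → bucket 6 (collision)
286 → bucket 6 (collision)
597 → bucket 2
657 → bucket 6 (collision)
990 → bucket 3
651 → bucket 0
Final buckets:
0: 651
1: -
2: 597
3: 990
4: -
5: -
6: 727 -> 251 -> 286 -> 657

4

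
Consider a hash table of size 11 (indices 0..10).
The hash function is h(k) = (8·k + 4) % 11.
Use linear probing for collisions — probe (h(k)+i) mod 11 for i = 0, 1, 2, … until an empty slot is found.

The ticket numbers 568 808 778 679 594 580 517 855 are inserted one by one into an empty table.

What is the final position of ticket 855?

8

568 hashes to 5; slot 5 is free => place at 5.
808 hashes to 0; slot 0 is free => place at 0.
778 hashes to 2; slot 2 is free => place at 2.
679 hashes to 2; 2 taken => place at 3.
594 hashes to 4; slot 4 is free => place at 4.
580 hashes to 2; 2,3,4,5 taken => place at 6.
517 hashes to 4; 4,5,6 taken => place at 7.
855 hashes to 2; 2,3,4,5,6,7 taken => place at 8.
Table: [808, -, 778, 679, 594, 568, 580, 517, 855, -, -]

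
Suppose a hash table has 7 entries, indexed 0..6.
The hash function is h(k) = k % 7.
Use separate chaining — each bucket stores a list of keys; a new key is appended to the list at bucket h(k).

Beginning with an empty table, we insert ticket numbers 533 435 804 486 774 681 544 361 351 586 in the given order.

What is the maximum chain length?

533 → bucket 1
435 → bucket 1 (collision)
804 → bucket 6
486 → bucket 3
774 → bucket 4
681 → bucket 2
544 → bucket 5
361 → bucket 4 (collision)
351 → bucket 1 (collision)
586 → bucket 5 (collision)
Final buckets:
0: .
1: 533 -> 435 -> 351
2: 681
3: 486
4: 774 -> 361
5: 544 -> 586
6: 804

3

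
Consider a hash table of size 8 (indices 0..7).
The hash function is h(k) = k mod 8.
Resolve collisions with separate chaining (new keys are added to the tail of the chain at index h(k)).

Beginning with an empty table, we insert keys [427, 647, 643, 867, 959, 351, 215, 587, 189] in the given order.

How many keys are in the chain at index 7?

Insert 427: h=3, bucket 3 empty → new chain.
Insert 647: h=7, bucket 7 empty → new chain.
Insert 643: h=3, bucket 3 nonempty → append to chain.
Insert 867: h=3, bucket 3 nonempty → append to chain.
Insert 959: h=7, bucket 7 nonempty → append to chain.
Insert 351: h=7, bucket 7 nonempty → append to chain.
Insert 215: h=7, bucket 7 nonempty → append to chain.
Insert 587: h=3, bucket 3 nonempty → append to chain.
Insert 189: h=5, bucket 5 empty → new chain.
Final buckets:
0: -
1: -
2: -
3: 427 -> 643 -> 867 -> 587
4: -
5: 189
6: -
7: 647 -> 959 -> 351 -> 215

4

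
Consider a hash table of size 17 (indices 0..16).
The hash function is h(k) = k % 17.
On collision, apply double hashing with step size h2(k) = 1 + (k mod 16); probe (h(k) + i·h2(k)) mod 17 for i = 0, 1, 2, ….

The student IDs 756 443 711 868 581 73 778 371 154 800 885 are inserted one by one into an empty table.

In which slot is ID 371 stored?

9

756 hashes to 8; slot 8 is free => place at 8.
443 hashes to 1; slot 1 is free => place at 1.
711 hashes to 14; slot 14 is free => place at 14.
868 hashes to 1, h2=5; 1 taken => place at 6.
581 hashes to 3; slot 3 is free => place at 3.
73 hashes to 5; slot 5 is free => place at 5.
778 hashes to 13; slot 13 is free => place at 13.
371 hashes to 14, h2=4; 14,1,5 taken => place at 9.
154 hashes to 1, h2=11; 1 taken => place at 12.
800 hashes to 1, h2=1; 1 taken => place at 2.
885 hashes to 1, h2=6; 1 taken => place at 7.
Table: [∅, 443, 800, 581, ∅, 73, 868, 885, 756, 371, ∅, ∅, 154, 778, 711, ∅, ∅]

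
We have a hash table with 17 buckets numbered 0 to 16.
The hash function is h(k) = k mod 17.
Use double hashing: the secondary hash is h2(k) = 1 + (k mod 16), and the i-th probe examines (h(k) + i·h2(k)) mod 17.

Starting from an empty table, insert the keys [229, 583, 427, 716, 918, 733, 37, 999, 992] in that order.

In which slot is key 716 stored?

15

229 hashes to 8; slot 8 is free -> place at 8.
583 hashes to 5; slot 5 is free -> place at 5.
427 hashes to 2; slot 2 is free -> place at 2.
716 hashes to 2, h2=13; 2 taken -> place at 15.
918 hashes to 0; slot 0 is free -> place at 0.
733 hashes to 2, h2=14; 2 taken -> place at 16.
37 hashes to 3; slot 3 is free -> place at 3.
999 hashes to 13; slot 13 is free -> place at 13.
992 hashes to 6; slot 6 is free -> place at 6.
Table: [918, -, 427, 37, -, 583, 992, -, 229, -, -, -, -, 999, -, 716, 733]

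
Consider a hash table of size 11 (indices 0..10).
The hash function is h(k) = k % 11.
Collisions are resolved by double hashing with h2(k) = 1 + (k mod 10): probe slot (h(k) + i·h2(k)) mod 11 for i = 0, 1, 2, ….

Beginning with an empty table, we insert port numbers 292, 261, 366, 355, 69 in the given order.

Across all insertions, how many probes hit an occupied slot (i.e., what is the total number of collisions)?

2

292 hashes to 6; slot 6 is free -> place at 6.
261 hashes to 8; slot 8 is free -> place at 8.
366 hashes to 3; slot 3 is free -> place at 3.
355 hashes to 3, h2=6; 3 taken -> place at 9.
69 hashes to 3, h2=10; 3 taken -> place at 2.
Table: [—, —, 69, 366, —, —, 292, —, 261, 355, —]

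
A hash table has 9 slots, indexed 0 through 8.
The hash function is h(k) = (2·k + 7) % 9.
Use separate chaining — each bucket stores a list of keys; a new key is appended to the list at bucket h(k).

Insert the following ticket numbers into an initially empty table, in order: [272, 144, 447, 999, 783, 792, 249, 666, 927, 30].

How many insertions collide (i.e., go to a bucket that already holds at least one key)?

Insert 272: h=2, bucket 2 empty -> new chain.
Insert 144: h=7, bucket 7 empty -> new chain.
Insert 447: h=1, bucket 1 empty -> new chain.
Insert 999: h=7, bucket 7 nonempty -> append to chain.
Insert 783: h=7, bucket 7 nonempty -> append to chain.
Insert 792: h=7, bucket 7 nonempty -> append to chain.
Insert 249: h=1, bucket 1 nonempty -> append to chain.
Insert 666: h=7, bucket 7 nonempty -> append to chain.
Insert 927: h=7, bucket 7 nonempty -> append to chain.
Insert 30: h=4, bucket 4 empty -> new chain.
Final buckets:
0: _
1: 447 -> 249
2: 272
3: _
4: 30
5: _
6: _
7: 144 -> 999 -> 783 -> 792 -> 666 -> 927
8: _

6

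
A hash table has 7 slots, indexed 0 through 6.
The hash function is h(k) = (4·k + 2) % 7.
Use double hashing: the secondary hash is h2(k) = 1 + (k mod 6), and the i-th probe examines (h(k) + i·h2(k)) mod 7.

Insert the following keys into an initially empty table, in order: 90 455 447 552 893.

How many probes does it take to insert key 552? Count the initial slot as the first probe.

3

90 hashes to 5; slot 5 is free → place at 5.
455 hashes to 2; slot 2 is free → place at 2.
447 hashes to 5, h2=4; 5,2 taken → place at 6.
552 hashes to 5, h2=1; 5,6 taken → place at 0.
893 hashes to 4; slot 4 is free → place at 4.
Table: [552, ∅, 455, ∅, 893, 90, 447]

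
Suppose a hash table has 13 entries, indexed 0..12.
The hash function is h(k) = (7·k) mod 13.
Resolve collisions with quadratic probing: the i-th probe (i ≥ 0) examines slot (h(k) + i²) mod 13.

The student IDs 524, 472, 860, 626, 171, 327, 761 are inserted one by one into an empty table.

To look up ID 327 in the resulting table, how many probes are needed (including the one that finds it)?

524: h=2 -> slot 2
472: h=2, probe 2,3 -> slot 3
860: h=1 -> slot 1
626: h=1, probe 1,2,5 -> slot 5
171: h=1, probe 1,2,5,10 -> slot 10
327: h=1, probe 1,2,5,10,4 -> slot 4
761: h=10, probe 10,11 -> slot 11
Table: [—, 860, 524, 472, 327, 626, —, —, —, —, 171, 761, —]
Lookup 327: h=1, probe 1,2,5,10,4 → found at 4.

5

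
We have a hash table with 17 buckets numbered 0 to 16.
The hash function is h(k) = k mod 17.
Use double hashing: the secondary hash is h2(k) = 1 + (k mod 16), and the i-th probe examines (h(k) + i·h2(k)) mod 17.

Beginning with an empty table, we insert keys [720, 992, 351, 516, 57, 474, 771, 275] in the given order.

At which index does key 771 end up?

10

720 hashes to 6; slot 6 is free -> place at 6.
992 hashes to 6, h2=1; 6 taken -> place at 7.
351 hashes to 11; slot 11 is free -> place at 11.
516 hashes to 6, h2=5; 6,11 taken -> place at 16.
57 hashes to 6, h2=10; 6,16 taken -> place at 9.
474 hashes to 15; slot 15 is free -> place at 15.
771 hashes to 6, h2=4; 6 taken -> place at 10.
275 hashes to 3; slot 3 is free -> place at 3.
Table: [., ., ., 275, ., ., 720, 992, ., 57, 771, 351, ., ., ., 474, 516]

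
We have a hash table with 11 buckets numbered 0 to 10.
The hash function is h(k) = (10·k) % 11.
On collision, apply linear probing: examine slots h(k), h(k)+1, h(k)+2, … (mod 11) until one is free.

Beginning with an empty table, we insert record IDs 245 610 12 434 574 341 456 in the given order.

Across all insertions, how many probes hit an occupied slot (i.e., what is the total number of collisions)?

7

245 hashes to 8; slot 8 is free -> place at 8.
610 hashes to 6; slot 6 is free -> place at 6.
12 hashes to 10; slot 10 is free -> place at 10.
434 hashes to 6; 6 taken -> place at 7.
574 hashes to 9; slot 9 is free -> place at 9.
341 hashes to 0; slot 0 is free -> place at 0.
456 hashes to 6; 6,7,8,9,10,0 taken -> place at 1.
Table: [341, 456, ∅, ∅, ∅, ∅, 610, 434, 245, 574, 12]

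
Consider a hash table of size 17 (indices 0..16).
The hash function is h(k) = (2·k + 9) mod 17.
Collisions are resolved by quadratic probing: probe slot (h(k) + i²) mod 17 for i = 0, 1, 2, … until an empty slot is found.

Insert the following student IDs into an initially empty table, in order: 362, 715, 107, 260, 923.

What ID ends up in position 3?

362 hashes to 2; slot 2 is free -> place at 2.
715 hashes to 11; slot 11 is free -> place at 11.
107 hashes to 2; 2 taken -> place at 3.
260 hashes to 2; 2,3 taken -> place at 6.
923 hashes to 2; 2,3,6,11 taken -> place at 1.
Table: [—, 923, 362, 107, —, —, 260, —, —, —, —, 715, —, —, —, —, —]

107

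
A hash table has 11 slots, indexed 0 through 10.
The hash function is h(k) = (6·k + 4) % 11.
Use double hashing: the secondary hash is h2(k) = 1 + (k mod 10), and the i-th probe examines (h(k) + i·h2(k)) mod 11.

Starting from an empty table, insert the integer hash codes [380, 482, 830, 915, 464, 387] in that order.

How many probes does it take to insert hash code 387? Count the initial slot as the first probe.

2

380: h=7 => slot 7
482: h=3 => slot 3
830: h=1 => slot 1
915: h=5 => slot 5
464: h=5, h2=5, probe 5,10 => slot 10
387: h=5, h2=8, probe 5,2 => slot 2
Table: [—, 830, 387, 482, —, 915, —, 380, —, —, 464]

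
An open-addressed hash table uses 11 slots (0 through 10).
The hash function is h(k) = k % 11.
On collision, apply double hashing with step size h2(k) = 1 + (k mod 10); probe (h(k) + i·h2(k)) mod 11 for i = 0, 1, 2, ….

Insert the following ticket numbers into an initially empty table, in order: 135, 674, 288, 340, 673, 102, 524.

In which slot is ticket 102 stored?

135 hashes to 3; slot 3 is free => place at 3.
674 hashes to 3, h2=5; 3 taken => place at 8.
288 hashes to 2; slot 2 is free => place at 2.
340 hashes to 10; slot 10 is free => place at 10.
673 hashes to 2, h2=4; 2 taken => place at 6.
102 hashes to 3, h2=3; 3,6 taken => place at 9.
524 hashes to 7; slot 7 is free => place at 7.
Table: [—, —, 288, 135, —, —, 673, 524, 674, 102, 340]

9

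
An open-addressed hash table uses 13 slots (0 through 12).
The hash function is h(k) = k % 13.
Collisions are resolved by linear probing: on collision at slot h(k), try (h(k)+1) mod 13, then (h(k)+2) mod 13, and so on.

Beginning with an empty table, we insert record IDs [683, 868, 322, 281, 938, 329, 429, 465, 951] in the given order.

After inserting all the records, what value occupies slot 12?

683 hashes to 7; slot 7 is free → place at 7.
868 hashes to 10; slot 10 is free → place at 10.
322 hashes to 10; 10 taken → place at 11.
281 hashes to 8; slot 8 is free → place at 8.
938 hashes to 2; slot 2 is free → place at 2.
329 hashes to 4; slot 4 is free → place at 4.
429 hashes to 0; slot 0 is free → place at 0.
465 hashes to 10; 10,11 taken → place at 12.
951 hashes to 2; 2 taken → place at 3.
Table: [429, ., 938, 951, 329, ., ., 683, 281, ., 868, 322, 465]

465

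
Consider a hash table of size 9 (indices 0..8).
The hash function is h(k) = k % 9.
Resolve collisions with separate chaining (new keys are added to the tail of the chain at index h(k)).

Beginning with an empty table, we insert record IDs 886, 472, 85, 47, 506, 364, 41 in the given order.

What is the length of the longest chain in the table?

4

886 -> bucket 4
472 -> bucket 4 (collision)
85 -> bucket 4 (collision)
47 -> bucket 2
506 -> bucket 2 (collision)
364 -> bucket 4 (collision)
41 -> bucket 5
Final buckets:
0: ∅
1: ∅
2: 47 -> 506
3: ∅
4: 886 -> 472 -> 85 -> 364
5: 41
6: ∅
7: ∅
8: ∅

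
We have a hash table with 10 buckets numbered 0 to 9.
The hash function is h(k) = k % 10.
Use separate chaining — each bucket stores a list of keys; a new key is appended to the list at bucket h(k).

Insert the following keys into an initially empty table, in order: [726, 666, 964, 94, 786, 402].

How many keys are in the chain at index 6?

726 → bucket 6
666 → bucket 6 (collision)
964 → bucket 4
94 → bucket 4 (collision)
786 → bucket 6 (collision)
402 → bucket 2
Final buckets:
0: ∅
1: ∅
2: 402
3: ∅
4: 964 -> 94
5: ∅
6: 726 -> 666 -> 786
7: ∅
8: ∅
9: ∅

3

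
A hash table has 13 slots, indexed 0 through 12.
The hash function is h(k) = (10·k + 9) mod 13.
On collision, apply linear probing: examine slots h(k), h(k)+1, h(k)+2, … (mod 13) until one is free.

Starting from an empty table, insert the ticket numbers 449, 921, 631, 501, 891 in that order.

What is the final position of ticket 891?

5

449 hashes to 1; slot 1 is free => place at 1.
921 hashes to 2; slot 2 is free => place at 2.
631 hashes to 1; 1,2 taken => place at 3.
501 hashes to 1; 1,2,3 taken => place at 4.
891 hashes to 1; 1,2,3,4 taken => place at 5.
Table: [—, 449, 921, 631, 501, 891, —, —, —, —, —, —, —]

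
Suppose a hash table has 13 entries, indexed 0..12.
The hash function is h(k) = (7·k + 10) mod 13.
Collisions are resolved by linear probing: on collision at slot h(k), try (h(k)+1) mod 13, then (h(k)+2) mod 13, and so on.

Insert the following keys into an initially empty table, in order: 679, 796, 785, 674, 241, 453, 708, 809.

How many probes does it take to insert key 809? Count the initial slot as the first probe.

7

679 hashes to 5; slot 5 is free → place at 5.
796 hashes to 5; 5 taken → place at 6.
785 hashes to 6; 6 taken → place at 7.
674 hashes to 9; slot 9 is free → place at 9.
241 hashes to 7; 7 taken → place at 8.
453 hashes to 9; 9 taken → place at 10.
708 hashes to 0; slot 0 is free → place at 0.
809 hashes to 5; 5,6,7,8,9,10 taken → place at 11.
Table: [708, —, —, —, —, 679, 796, 785, 241, 674, 453, 809, —]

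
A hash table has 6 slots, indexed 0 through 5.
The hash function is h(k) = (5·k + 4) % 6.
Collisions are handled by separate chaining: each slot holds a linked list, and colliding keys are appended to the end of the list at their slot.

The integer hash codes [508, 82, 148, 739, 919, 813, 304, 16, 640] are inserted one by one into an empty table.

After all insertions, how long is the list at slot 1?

Insert 508: h=0, bucket 0 empty -> new chain.
Insert 82: h=0, bucket 0 nonempty -> append to chain.
Insert 148: h=0, bucket 0 nonempty -> append to chain.
Insert 739: h=3, bucket 3 empty -> new chain.
Insert 919: h=3, bucket 3 nonempty -> append to chain.
Insert 813: h=1, bucket 1 empty -> new chain.
Insert 304: h=0, bucket 0 nonempty -> append to chain.
Insert 16: h=0, bucket 0 nonempty -> append to chain.
Insert 640: h=0, bucket 0 nonempty -> append to chain.
Final buckets:
0: 508 -> 82 -> 148 -> 304 -> 16 -> 640
1: 813
2: ∅
3: 739 -> 919
4: ∅
5: ∅

1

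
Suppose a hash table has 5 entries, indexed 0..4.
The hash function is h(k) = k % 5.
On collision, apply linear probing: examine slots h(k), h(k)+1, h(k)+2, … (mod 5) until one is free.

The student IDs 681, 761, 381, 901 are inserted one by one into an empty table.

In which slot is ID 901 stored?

681: h=1 → slot 1
761: h=1, probe 1,2 → slot 2
381: h=1, probe 1,2,3 → slot 3
901: h=1, probe 1,2,3,4 → slot 4
Table: [., 681, 761, 381, 901]

4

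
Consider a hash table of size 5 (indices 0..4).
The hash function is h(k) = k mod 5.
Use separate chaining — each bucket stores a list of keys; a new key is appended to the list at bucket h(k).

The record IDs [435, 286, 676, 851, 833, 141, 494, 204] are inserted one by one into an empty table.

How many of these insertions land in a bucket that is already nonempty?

Insert 435: h=0, bucket 0 empty -> new chain.
Insert 286: h=1, bucket 1 empty -> new chain.
Insert 676: h=1, bucket 1 nonempty -> append to chain.
Insert 851: h=1, bucket 1 nonempty -> append to chain.
Insert 833: h=3, bucket 3 empty -> new chain.
Insert 141: h=1, bucket 1 nonempty -> append to chain.
Insert 494: h=4, bucket 4 empty -> new chain.
Insert 204: h=4, bucket 4 nonempty -> append to chain.
Final buckets:
0: 435
1: 286 -> 676 -> 851 -> 141
2: ∅
3: 833
4: 494 -> 204

4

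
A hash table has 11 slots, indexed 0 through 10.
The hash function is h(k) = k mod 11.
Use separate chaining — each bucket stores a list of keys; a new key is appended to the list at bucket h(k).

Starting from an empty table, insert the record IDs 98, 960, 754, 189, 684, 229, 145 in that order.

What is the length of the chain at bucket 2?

Insert 98: h=10, bucket 10 empty → new chain.
Insert 960: h=3, bucket 3 empty → new chain.
Insert 754: h=6, bucket 6 empty → new chain.
Insert 189: h=2, bucket 2 empty → new chain.
Insert 684: h=2, bucket 2 nonempty → append to chain.
Insert 229: h=9, bucket 9 empty → new chain.
Insert 145: h=2, bucket 2 nonempty → append to chain.
Final buckets:
0: .
1: .
2: 189 -> 684 -> 145
3: 960
4: .
5: .
6: 754
7: .
8: .
9: 229
10: 98

3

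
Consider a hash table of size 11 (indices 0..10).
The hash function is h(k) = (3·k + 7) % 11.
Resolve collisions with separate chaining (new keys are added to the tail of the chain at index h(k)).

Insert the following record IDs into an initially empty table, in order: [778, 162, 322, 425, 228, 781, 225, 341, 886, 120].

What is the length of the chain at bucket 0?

Insert 778: h=9, bucket 9 empty → new chain.
Insert 162: h=9, bucket 9 nonempty → append to chain.
Insert 322: h=5, bucket 5 empty → new chain.
Insert 425: h=6, bucket 6 empty → new chain.
Insert 228: h=9, bucket 9 nonempty → append to chain.
Insert 781: h=7, bucket 7 empty → new chain.
Insert 225: h=0, bucket 0 empty → new chain.
Insert 341: h=7, bucket 7 nonempty → append to chain.
Insert 886: h=3, bucket 3 empty → new chain.
Insert 120: h=4, bucket 4 empty → new chain.
Final buckets:
0: 225
1: ∅
2: ∅
3: 886
4: 120
5: 322
6: 425
7: 781 -> 341
8: ∅
9: 778 -> 162 -> 228
10: ∅

1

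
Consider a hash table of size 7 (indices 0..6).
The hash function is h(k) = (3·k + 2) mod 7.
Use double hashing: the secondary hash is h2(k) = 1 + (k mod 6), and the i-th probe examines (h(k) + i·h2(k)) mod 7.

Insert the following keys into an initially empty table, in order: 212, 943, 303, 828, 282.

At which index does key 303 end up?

5

212 hashes to 1; slot 1 is free -> place at 1.
943 hashes to 3; slot 3 is free -> place at 3.
303 hashes to 1, h2=4; 1 taken -> place at 5.
828 hashes to 1, h2=1; 1 taken -> place at 2.
282 hashes to 1, h2=1; 1,2,3 taken -> place at 4.
Table: [., 212, 828, 943, 282, 303, .]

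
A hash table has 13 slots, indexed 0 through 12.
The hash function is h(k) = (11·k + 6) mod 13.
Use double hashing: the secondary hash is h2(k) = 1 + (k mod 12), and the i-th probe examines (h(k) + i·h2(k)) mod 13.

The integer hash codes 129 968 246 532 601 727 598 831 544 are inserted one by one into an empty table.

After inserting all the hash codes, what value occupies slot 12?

Insert 129: h=8, slot 8 empty → index 8.
Insert 968: h=7, slot 7 empty → index 7.
Insert 246: h=8, h2=7, slot 8 occupied → index 2.
Insert 532: h=8, h2=5, slot 8 occupied → index 0.
Insert 601: h=0, h2=2, slots 0,2 occupied → index 4.
Insert 727: h=8, h2=8, slot 8 occupied → index 3.
Insert 598: h=6, slot 6 empty → index 6.
Insert 831: h=8, h2=4, slot 8 occupied → index 12.
Insert 544: h=10, slot 10 empty → index 10.
Table: [532, —, 246, 727, 601, —, 598, 968, 129, —, 544, —, 831]

831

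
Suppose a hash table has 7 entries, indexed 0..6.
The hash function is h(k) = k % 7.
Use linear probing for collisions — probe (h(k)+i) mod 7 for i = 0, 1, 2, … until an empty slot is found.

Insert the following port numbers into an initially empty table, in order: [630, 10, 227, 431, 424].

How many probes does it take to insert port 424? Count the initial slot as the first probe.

Insert 630: h=0, slot 0 empty => index 0.
Insert 10: h=3, slot 3 empty => index 3.
Insert 227: h=3, slot 3 occupied => index 4.
Insert 431: h=4, slot 4 occupied => index 5.
Insert 424: h=4, slots 4,5 occupied => index 6.
Table: [630, —, —, 10, 227, 431, 424]

3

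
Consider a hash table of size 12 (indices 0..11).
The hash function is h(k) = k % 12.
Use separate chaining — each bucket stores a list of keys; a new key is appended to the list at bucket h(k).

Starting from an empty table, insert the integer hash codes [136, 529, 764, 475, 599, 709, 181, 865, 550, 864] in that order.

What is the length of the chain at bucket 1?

4

Insert 136: h=4, bucket 4 empty -> new chain.
Insert 529: h=1, bucket 1 empty -> new chain.
Insert 764: h=8, bucket 8 empty -> new chain.
Insert 475: h=7, bucket 7 empty -> new chain.
Insert 599: h=11, bucket 11 empty -> new chain.
Insert 709: h=1, bucket 1 nonempty -> append to chain.
Insert 181: h=1, bucket 1 nonempty -> append to chain.
Insert 865: h=1, bucket 1 nonempty -> append to chain.
Insert 550: h=10, bucket 10 empty -> new chain.
Insert 864: h=0, bucket 0 empty -> new chain.
Final buckets:
0: 864
1: 529 -> 709 -> 181 -> 865
2: ∅
3: ∅
4: 136
5: ∅
6: ∅
7: 475
8: 764
9: ∅
10: 550
11: 599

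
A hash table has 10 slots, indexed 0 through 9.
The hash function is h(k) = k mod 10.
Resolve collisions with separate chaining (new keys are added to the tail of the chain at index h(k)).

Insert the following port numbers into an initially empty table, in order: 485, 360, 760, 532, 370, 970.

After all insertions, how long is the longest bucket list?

Insert 485: h=5, bucket 5 empty → new chain.
Insert 360: h=0, bucket 0 empty → new chain.
Insert 760: h=0, bucket 0 nonempty → append to chain.
Insert 532: h=2, bucket 2 empty → new chain.
Insert 370: h=0, bucket 0 nonempty → append to chain.
Insert 970: h=0, bucket 0 nonempty → append to chain.
Final buckets:
0: 360 -> 760 -> 370 -> 970
1: -
2: 532
3: -
4: -
5: 485
6: -
7: -
8: -
9: -

4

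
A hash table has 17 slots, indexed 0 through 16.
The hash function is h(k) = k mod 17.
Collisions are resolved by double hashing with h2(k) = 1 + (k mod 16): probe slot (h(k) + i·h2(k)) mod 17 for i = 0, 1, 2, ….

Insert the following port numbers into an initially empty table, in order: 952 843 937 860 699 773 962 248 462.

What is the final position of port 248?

952 hashes to 0; slot 0 is free => place at 0.
843 hashes to 10; slot 10 is free => place at 10.
937 hashes to 2; slot 2 is free => place at 2.
860 hashes to 10, h2=13; 10 taken => place at 6.
699 hashes to 2, h2=12; 2 taken => place at 14.
773 hashes to 8; slot 8 is free => place at 8.
962 hashes to 10, h2=3; 10 taken => place at 13.
248 hashes to 10, h2=9; 10,2 taken => place at 11.
462 hashes to 3; slot 3 is free => place at 3.
Table: [952, —, 937, 462, —, —, 860, —, 773, —, 843, 248, —, 962, 699, —, —]

11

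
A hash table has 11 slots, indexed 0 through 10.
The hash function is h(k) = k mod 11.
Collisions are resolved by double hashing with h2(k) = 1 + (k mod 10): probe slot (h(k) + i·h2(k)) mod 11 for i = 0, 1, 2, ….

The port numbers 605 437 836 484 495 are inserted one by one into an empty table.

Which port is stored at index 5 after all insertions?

605: h=0 → slot 0
437: h=8 → slot 8
836: h=0, h2=7, probe 0,7 → slot 7
484: h=0, h2=5, probe 0,5 → slot 5
495: h=0, h2=6, probe 0,6 → slot 6
Table: [605, ∅, ∅, ∅, ∅, 484, 495, 836, 437, ∅, ∅]

484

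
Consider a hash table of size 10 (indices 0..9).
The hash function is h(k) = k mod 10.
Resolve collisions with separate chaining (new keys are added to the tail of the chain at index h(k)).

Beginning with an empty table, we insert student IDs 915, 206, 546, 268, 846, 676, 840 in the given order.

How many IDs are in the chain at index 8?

1

Insert 915: h=5, bucket 5 empty → new chain.
Insert 206: h=6, bucket 6 empty → new chain.
Insert 546: h=6, bucket 6 nonempty → append to chain.
Insert 268: h=8, bucket 8 empty → new chain.
Insert 846: h=6, bucket 6 nonempty → append to chain.
Insert 676: h=6, bucket 6 nonempty → append to chain.
Insert 840: h=0, bucket 0 empty → new chain.
Final buckets:
0: 840
1: ∅
2: ∅
3: ∅
4: ∅
5: 915
6: 206 -> 546 -> 846 -> 676
7: ∅
8: 268
9: ∅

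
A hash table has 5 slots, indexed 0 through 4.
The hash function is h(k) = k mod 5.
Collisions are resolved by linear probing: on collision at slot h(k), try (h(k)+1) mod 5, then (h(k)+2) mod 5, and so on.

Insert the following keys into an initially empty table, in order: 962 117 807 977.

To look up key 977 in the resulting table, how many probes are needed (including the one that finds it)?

4

962 hashes to 2; slot 2 is free → place at 2.
117 hashes to 2; 2 taken → place at 3.
807 hashes to 2; 2,3 taken → place at 4.
977 hashes to 2; 2,3,4 taken → place at 0.
Table: [977, -, 962, 117, 807]
Lookup 977: h=2, probe 2,3,4,0 → found at 0.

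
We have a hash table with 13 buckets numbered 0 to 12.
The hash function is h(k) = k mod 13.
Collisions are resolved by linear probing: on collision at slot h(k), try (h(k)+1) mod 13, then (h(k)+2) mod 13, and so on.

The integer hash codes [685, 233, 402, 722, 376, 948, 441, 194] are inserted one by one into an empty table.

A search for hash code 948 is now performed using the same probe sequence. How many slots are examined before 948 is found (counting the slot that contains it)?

4

685 hashes to 9; slot 9 is free → place at 9.
233 hashes to 12; slot 12 is free → place at 12.
402 hashes to 12; 12 taken → place at 0.
722 hashes to 7; slot 7 is free → place at 7.
376 hashes to 12; 12,0 taken → place at 1.
948 hashes to 12; 12,0,1 taken → place at 2.
441 hashes to 12; 12,0,1,2 taken → place at 3.
194 hashes to 12; 12,0,1,2,3 taken → place at 4.
Table: [402, 376, 948, 441, 194, _, _, 722, _, 685, _, _, 233]
Lookup 948: h=12, probe 12,0,1,2 → found at 2.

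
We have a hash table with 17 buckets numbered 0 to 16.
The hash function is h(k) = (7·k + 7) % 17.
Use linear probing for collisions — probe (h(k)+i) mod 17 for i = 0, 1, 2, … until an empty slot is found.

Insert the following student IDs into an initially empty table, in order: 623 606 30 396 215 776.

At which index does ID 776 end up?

Insert 623: h=16, slot 16 empty → index 16.
Insert 606: h=16, slot 16 occupied → index 0.
Insert 30: h=13, slot 13 empty → index 13.
Insert 396: h=8, slot 8 empty → index 8.
Insert 215: h=16, slots 16,0 occupied → index 1.
Insert 776: h=16, slots 16,0,1 occupied → index 2.
Table: [606, 215, 776, ., ., ., ., ., 396, ., ., ., ., 30, ., ., 623]

2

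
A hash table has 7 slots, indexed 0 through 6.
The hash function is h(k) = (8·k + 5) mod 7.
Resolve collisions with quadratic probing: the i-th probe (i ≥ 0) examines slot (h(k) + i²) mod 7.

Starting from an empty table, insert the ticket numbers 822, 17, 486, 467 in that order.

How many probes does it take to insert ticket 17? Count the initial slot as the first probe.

2

822: h=1 => slot 1
17: h=1, probe 1,2 => slot 2
486: h=1, probe 1,2,5 => slot 5
467: h=3 => slot 3
Table: [., 822, 17, 467, ., 486, .]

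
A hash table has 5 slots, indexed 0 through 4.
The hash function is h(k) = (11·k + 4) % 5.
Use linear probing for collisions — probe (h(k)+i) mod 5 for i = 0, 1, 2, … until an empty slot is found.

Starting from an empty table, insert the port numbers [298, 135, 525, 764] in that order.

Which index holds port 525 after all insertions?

298: h=2 → slot 2
135: h=4 → slot 4
525: h=4, probe 4,0 → slot 0
764: h=3 → slot 3
Table: [525, ., 298, 764, 135]

0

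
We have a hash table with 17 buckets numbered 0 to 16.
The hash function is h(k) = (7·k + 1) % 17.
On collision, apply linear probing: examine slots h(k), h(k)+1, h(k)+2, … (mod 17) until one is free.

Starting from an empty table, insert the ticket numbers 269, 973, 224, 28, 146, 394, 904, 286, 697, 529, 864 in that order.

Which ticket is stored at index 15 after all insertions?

286

269: h=14 => slot 14
973: h=12 => slot 12
224: h=5 => slot 5
28: h=10 => slot 10
146: h=3 => slot 3
394: h=5, probe 5,6 => slot 6
904: h=5, probe 5,6,7 => slot 7
286: h=14, probe 14,15 => slot 15
697: h=1 => slot 1
529: h=15, probe 15,16 => slot 16
864: h=14, probe 14,15,16,0 => slot 0
Table: [864, 697, ., 146, ., 224, 394, 904, ., ., 28, ., 973, ., 269, 286, 529]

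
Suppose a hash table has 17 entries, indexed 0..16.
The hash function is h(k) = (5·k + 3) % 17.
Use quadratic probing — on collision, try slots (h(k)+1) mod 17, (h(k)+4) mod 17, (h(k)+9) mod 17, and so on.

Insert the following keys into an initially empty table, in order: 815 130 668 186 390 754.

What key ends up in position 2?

390

815: h=15 → slot 15
130: h=7 → slot 7
668: h=11 → slot 11
186: h=15, probe 15,16 → slot 16
390: h=15, probe 15,16,2 → slot 2
754: h=16, probe 16,0 → slot 0
Table: [754, _, 390, _, _, _, _, 130, _, _, _, 668, _, _, _, 815, 186]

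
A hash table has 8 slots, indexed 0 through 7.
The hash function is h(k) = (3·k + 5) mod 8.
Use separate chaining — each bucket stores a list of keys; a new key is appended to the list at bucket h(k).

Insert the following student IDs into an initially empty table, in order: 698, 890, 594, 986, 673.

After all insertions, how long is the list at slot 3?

Insert 698: h=3, bucket 3 empty → new chain.
Insert 890: h=3, bucket 3 nonempty → append to chain.
Insert 594: h=3, bucket 3 nonempty → append to chain.
Insert 986: h=3, bucket 3 nonempty → append to chain.
Insert 673: h=0, bucket 0 empty → new chain.
Final buckets:
0: 673
1: —
2: —
3: 698 -> 890 -> 594 -> 986
4: —
5: —
6: —
7: —

4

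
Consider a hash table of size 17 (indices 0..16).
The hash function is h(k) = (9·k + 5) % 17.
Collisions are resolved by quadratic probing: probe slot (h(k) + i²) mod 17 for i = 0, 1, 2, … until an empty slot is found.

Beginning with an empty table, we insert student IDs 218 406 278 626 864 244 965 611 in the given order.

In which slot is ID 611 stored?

14

Insert 218: h=12, slot 12 empty => index 12.
Insert 406: h=4, slot 4 empty => index 4.
Insert 278: h=8, slot 8 empty => index 8.
Insert 626: h=12, slot 12 occupied => index 13.
Insert 864: h=12, slots 12,13 occupied => index 16.
Insert 244: h=8, slot 8 occupied => index 9.
Insert 965: h=3, slot 3 empty => index 3.
Insert 611: h=13, slot 13 occupied => index 14.
Table: [—, —, —, 965, 406, —, —, —, 278, 244, —, —, 218, 626, 611, —, 864]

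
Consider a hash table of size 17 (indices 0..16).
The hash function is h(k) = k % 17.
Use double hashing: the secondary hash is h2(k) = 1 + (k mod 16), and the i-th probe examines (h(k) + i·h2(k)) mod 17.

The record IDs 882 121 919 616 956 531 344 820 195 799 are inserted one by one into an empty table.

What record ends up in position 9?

820

882: h=15 => slot 15
121: h=2 => slot 2
919: h=1 => slot 1
616: h=4 => slot 4
956: h=4, h2=13, probe 4,0 => slot 0
531: h=4, h2=4, probe 4,8 => slot 8
344: h=4, h2=9, probe 4,13 => slot 13
820: h=4, h2=5, probe 4,9 => slot 9
195: h=8, h2=4, probe 8,12 => slot 12
799: h=0, h2=16, probe 0,16 => slot 16
Table: [956, 919, 121, ., 616, ., ., ., 531, 820, ., ., 195, 344, ., 882, 799]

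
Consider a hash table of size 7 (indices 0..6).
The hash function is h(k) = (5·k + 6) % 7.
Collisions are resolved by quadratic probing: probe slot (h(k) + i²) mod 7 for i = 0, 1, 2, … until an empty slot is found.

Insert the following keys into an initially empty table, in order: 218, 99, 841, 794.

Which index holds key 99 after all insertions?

Insert 218: h=4, slot 4 empty => index 4.
Insert 99: h=4, slot 4 occupied => index 5.
Insert 841: h=4, slots 4,5 occupied => index 1.
Insert 794: h=0, slot 0 empty => index 0.
Table: [794, 841, ., ., 218, 99, .]

5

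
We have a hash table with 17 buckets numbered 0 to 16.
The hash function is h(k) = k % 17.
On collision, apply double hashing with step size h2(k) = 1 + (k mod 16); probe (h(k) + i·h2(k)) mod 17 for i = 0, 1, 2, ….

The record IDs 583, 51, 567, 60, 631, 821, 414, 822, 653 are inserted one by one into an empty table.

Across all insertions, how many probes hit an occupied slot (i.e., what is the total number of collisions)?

3

Insert 583: h=5, slot 5 empty → index 5.
Insert 51: h=0, slot 0 empty → index 0.
Insert 567: h=6, slot 6 empty → index 6.
Insert 60: h=9, slot 9 empty → index 9.
Insert 631: h=2, slot 2 empty → index 2.
Insert 821: h=5, h2=6, slot 5 occupied → index 11.
Insert 414: h=6, h2=15, slot 6 occupied → index 4.
Insert 822: h=6, h2=7, slot 6 occupied → index 13.
Insert 653: h=7, slot 7 empty → index 7.
Table: [51, ., 631, ., 414, 583, 567, 653, ., 60, ., 821, ., 822, ., ., .]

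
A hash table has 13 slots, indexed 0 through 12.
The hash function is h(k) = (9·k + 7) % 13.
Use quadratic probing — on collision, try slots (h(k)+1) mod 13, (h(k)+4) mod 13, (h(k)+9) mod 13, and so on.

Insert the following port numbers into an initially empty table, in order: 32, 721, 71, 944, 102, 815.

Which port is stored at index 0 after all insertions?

32 hashes to 9; slot 9 is free → place at 9.
721 hashes to 9; 9 taken → place at 10.
71 hashes to 9; 9,10 taken → place at 0.
944 hashes to 1; slot 1 is free → place at 1.
102 hashes to 2; slot 2 is free → place at 2.
815 hashes to 10; 10 taken → place at 11.
Table: [71, 944, 102, ∅, ∅, ∅, ∅, ∅, ∅, 32, 721, 815, ∅]

71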